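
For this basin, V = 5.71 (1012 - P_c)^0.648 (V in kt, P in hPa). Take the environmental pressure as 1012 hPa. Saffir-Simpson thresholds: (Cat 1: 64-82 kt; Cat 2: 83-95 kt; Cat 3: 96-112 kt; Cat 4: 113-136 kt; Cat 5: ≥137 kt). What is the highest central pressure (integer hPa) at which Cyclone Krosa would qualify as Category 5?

877 hPa

Category 5 begins at V = 137 kt.
Required ΔP = (137/5.71)^(1/0.648) = 23.993^1.543 ≈ 134.82 hPa.
P_c ≤ 1012 − 134.82 = 877.18, so the highest integer P_c is 877 hPa.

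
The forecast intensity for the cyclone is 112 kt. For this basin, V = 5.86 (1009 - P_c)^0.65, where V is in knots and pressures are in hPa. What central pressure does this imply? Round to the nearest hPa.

ΔP = (V / 5.86)^(1/0.65) = (112/5.86)^1.538.
112/5.86 = 19.113; 19.113^1.538 ≈ 93.60 hPa.
P_c = 1009 − 93.60 = 915.40 ≈ 915 hPa.

915 hPa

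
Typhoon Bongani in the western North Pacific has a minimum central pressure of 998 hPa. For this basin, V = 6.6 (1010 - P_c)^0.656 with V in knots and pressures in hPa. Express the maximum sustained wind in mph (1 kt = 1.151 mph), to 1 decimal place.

ΔP = 1010 − 998 = 12 hPa.
V ≈ 6.6 × 12^0.656 = 6.6 × 5.104 ≈ 33.689 kt.
33.689 × 1.151 ≈ 38.78 mph → 38.8 mph.

38.8 mph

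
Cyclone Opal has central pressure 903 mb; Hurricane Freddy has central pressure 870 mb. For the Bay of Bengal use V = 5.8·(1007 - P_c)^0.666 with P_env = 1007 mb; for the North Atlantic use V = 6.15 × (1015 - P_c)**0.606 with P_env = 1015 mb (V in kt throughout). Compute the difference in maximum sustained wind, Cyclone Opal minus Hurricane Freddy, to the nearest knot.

2 kt

Cyclone Opal: ΔP = 104; V ≈ 5.8 × 104^0.666 ≈ 127.87 kt.
Hurricane Freddy: ΔP = 145; V ≈ 6.15 × 145^0.606 ≈ 125.51 kt.
Difference ≈ 127.87 − 125.51 = 2.36 → 2 kt.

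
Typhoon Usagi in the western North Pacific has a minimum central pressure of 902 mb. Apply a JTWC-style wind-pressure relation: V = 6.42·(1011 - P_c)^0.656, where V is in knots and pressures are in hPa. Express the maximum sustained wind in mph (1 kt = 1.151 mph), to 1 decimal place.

ΔP = 1011 − 902 = 109 mb.
V ≈ 6.42 × 109^0.656 = 6.42 × 21.705 ≈ 139.344 kt.
139.344 × 1.151 ≈ 160.38 mph → 160.4 mph.

160.4 mph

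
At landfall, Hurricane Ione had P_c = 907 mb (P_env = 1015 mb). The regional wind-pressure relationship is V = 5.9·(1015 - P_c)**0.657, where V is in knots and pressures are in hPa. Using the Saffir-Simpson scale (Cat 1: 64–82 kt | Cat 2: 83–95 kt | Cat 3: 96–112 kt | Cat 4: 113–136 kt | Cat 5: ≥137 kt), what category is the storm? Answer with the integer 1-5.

ΔP = 1015 − 907 = 108 mb.
V ≈ 5.9 × 108^0.657 = 5.9 × 21.68 ≈ 128 kt.
128 kt falls in the Category 4 band.

4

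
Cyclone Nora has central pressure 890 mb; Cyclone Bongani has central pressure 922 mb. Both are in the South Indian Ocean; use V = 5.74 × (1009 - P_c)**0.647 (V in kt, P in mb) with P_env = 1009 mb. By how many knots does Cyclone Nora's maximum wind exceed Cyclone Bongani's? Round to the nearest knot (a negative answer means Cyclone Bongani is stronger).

Cyclone Nora: ΔP = 119; V ≈ 5.74 × 119^0.647 ≈ 126.41 kt.
Cyclone Bongani: ΔP = 87; V ≈ 5.74 × 87^0.647 ≈ 103.22 kt.
Difference ≈ 126.41 − 103.22 = 23.19 → 23 kt.

23 kt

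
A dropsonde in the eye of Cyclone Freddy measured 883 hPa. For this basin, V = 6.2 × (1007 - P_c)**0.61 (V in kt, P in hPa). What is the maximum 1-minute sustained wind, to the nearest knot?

117 kt

ΔP = 1007 − 883 = 124 hPa.
124^0.61 ≈ 18.923.
V ≈ 6.2 × 18.923 ≈ 117.3 kt.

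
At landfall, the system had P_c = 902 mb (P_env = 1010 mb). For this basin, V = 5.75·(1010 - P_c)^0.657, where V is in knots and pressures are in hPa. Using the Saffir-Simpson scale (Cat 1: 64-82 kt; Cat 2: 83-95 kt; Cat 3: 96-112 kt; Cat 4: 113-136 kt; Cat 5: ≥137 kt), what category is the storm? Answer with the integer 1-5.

4

ΔP = 1010 − 902 = 108 mb.
V ≈ 5.75 × 108^0.657 = 5.75 × 21.68 ≈ 125 kt.
125 kt falls in the Category 4 band.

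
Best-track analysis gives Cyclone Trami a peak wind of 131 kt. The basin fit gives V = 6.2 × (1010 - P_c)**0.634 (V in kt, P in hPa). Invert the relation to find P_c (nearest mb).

887 mb

ΔP = (V / 6.2)^(1/0.634) = (131/6.2)^1.577.
131/6.2 = 21.129; 21.129^1.577 ≈ 122.95 mb.
P_c = 1010 − 122.95 = 887.05 ≈ 887 mb.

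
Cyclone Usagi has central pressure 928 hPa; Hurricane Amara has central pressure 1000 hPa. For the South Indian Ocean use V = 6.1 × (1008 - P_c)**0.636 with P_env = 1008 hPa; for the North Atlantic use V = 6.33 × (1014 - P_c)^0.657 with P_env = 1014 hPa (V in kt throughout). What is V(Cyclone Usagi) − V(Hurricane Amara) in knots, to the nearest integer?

63 kt

Cyclone Usagi: ΔP = 80; V ≈ 6.1 × 80^0.636 ≈ 99.01 kt.
Hurricane Amara: ΔP = 14; V ≈ 6.33 × 14^0.657 ≈ 35.84 kt.
Difference ≈ 99.01 − 35.84 = 63.17 → 63 kt.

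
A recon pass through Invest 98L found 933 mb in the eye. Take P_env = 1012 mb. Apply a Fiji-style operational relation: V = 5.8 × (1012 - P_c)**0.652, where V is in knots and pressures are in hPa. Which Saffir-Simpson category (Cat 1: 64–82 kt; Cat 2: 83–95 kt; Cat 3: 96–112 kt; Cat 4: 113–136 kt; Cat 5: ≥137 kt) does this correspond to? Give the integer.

3

ΔP = 1012 − 933 = 79 mb.
V ≈ 5.8 × 79^0.652 = 5.8 × 17.27 ≈ 100 kt.
100 kt falls in the Category 3 band.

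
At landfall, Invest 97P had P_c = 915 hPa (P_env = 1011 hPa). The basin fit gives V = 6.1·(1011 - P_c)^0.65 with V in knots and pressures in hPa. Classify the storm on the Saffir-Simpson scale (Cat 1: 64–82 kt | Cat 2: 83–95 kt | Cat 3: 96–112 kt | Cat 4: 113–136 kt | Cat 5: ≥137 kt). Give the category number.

ΔP = 1011 − 915 = 96 hPa.
V ≈ 6.1 × 96^0.65 = 6.1 × 19.43 ≈ 119 kt.
119 kt falls in the Category 4 band.

4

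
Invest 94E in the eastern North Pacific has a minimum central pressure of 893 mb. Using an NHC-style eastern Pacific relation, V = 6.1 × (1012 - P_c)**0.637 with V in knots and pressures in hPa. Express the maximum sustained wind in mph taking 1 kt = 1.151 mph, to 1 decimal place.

ΔP = 1012 − 893 = 119 mb.
V ≈ 6.1 × 119^0.637 = 6.1 × 20.995 ≈ 128.072 kt.
128.072 × 1.151 ≈ 147.41 mph → 147.4 mph.

147.4 mph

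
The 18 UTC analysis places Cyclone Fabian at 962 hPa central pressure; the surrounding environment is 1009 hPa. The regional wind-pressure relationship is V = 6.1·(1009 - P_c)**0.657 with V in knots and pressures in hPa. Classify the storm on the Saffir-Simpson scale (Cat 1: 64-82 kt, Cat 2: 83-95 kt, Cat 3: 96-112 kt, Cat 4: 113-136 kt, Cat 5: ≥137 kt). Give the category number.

1

ΔP = 1009 − 962 = 47 hPa.
V ≈ 6.1 × 47^0.657 = 6.1 × 12.55 ≈ 77 kt.
77 kt falls in the Category 1 band.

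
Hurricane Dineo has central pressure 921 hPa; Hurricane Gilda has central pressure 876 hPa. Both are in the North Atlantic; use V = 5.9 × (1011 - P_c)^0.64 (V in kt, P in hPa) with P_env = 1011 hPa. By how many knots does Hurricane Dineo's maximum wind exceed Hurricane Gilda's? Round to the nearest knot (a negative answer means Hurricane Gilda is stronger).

Hurricane Dineo: ΔP = 90; V ≈ 5.9 × 90^0.64 ≈ 105.09 kt.
Hurricane Gilda: ΔP = 135; V ≈ 5.9 × 135^0.64 ≈ 136.23 kt.
Difference ≈ 105.09 − 136.23 = -31.14 → -31 kt.

-31 kt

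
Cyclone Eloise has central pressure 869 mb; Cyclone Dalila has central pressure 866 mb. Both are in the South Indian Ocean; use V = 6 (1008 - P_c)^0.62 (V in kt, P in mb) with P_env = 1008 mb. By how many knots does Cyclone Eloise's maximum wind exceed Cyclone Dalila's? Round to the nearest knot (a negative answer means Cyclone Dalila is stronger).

-2 kt

Cyclone Eloise: ΔP = 139; V ≈ 6 × 139^0.62 ≈ 127.89 kt.
Cyclone Dalila: ΔP = 142; V ≈ 6 × 142^0.62 ≈ 129.59 kt.
Difference ≈ 127.89 − 129.59 = -1.70 → -2 kt.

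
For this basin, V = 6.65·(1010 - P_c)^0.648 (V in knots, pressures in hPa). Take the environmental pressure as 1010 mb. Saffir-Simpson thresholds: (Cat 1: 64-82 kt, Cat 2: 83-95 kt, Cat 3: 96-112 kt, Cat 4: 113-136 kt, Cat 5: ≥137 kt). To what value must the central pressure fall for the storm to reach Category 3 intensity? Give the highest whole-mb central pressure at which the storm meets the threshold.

Category 3 begins at V = 96 kt.
Required ΔP = (96/6.65)^(1/0.648) = 14.436^1.543 ≈ 61.56 mb.
P_c ≤ 1010 − 61.56 = 948.44, so the highest integer P_c is 948 mb.

948 mb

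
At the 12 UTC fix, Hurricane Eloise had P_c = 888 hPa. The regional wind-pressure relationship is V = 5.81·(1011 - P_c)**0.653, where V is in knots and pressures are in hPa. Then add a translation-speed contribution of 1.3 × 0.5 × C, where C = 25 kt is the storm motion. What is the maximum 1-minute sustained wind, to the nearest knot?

ΔP = 1011 − 888 = 123 hPa.
123^0.653 ≈ 23.158.
V ≈ 5.81 × 23.158 ≈ 134.6 kt.
Translation term: 1.3 × 0.5 × 25 = 16.25 kt.
Corrected V ≈ 150.85 kt → 151 kt.

151 kt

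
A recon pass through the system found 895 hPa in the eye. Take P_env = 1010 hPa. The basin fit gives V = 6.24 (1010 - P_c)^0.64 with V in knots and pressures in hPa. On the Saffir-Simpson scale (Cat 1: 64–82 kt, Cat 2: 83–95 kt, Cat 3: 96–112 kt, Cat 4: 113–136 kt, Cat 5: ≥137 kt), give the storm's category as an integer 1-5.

4

ΔP = 1010 − 895 = 115 hPa.
V ≈ 6.24 × 115^0.64 = 6.24 × 20.84 ≈ 130 kt.
130 kt falls in the Category 4 band.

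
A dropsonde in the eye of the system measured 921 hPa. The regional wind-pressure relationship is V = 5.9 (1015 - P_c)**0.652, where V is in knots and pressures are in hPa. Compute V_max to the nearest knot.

ΔP = 1015 − 921 = 94 hPa.
94^0.652 ≈ 19.341.
V ≈ 5.9 × 19.341 ≈ 114.1 kt.

114 kt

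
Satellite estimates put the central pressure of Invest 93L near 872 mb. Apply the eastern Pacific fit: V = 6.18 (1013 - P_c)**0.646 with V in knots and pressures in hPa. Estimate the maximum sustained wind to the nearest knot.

ΔP = 1013 − 872 = 141 mb.
141^0.646 ≈ 24.457.
V ≈ 6.18 × 24.457 ≈ 151.1 kt.

151 kt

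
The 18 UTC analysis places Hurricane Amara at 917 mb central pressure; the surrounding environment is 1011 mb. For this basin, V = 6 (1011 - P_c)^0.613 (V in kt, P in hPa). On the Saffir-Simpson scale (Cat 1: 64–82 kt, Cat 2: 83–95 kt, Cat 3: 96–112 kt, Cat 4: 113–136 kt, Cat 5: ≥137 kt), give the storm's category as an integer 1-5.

3

ΔP = 1011 − 917 = 94 mb.
V ≈ 6 × 94^0.613 = 6 × 16.20 ≈ 97 kt.
97 kt falls in the Category 3 band.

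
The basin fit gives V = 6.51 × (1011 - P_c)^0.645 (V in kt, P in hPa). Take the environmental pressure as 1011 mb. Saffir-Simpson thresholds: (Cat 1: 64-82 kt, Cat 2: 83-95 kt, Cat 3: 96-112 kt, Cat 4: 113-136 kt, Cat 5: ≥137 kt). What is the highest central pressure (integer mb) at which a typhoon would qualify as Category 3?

Category 3 begins at V = 96 kt.
Required ΔP = (96/6.51)^(1/0.645) = 14.747^1.550 ≈ 64.85 mb.
P_c ≤ 1011 − 64.85 = 946.15, so the highest integer P_c is 946 mb.

946 mb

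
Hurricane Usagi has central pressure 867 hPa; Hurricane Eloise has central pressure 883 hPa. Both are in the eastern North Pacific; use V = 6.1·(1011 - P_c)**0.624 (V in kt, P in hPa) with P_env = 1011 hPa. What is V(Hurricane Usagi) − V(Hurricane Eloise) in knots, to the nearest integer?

10 kt

Hurricane Usagi: ΔP = 144; V ≈ 6.1 × 144^0.624 ≈ 135.57 kt.
Hurricane Eloise: ΔP = 128; V ≈ 6.1 × 128^0.624 ≈ 125.96 kt.
Difference ≈ 135.57 − 125.96 = 9.61 → 10 kt.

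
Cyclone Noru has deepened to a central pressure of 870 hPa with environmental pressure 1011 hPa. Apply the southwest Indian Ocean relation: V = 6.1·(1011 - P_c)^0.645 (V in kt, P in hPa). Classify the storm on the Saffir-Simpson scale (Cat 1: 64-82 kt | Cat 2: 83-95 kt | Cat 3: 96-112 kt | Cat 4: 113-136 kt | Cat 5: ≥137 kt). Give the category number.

ΔP = 1011 − 870 = 141 hPa.
V ≈ 6.1 × 141^0.645 = 6.1 × 24.34 ≈ 148 kt.
148 kt falls in the Category 5 band.

5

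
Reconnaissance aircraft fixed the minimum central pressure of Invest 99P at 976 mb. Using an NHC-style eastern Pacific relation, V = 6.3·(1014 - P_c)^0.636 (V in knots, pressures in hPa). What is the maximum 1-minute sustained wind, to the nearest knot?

ΔP = 1014 − 976 = 38 mb.
38^0.636 ≈ 10.110.
V ≈ 6.3 × 10.110 ≈ 63.7 kt.

64 kt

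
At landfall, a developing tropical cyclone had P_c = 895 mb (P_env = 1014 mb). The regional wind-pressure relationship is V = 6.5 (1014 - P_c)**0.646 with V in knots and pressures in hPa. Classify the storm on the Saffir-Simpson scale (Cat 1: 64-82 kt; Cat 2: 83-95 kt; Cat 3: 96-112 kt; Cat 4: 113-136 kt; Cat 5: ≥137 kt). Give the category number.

ΔP = 1014 − 895 = 119 mb.
V ≈ 6.5 × 119^0.646 = 6.5 × 21.92 ≈ 142 kt.
142 kt falls in the Category 5 band.

5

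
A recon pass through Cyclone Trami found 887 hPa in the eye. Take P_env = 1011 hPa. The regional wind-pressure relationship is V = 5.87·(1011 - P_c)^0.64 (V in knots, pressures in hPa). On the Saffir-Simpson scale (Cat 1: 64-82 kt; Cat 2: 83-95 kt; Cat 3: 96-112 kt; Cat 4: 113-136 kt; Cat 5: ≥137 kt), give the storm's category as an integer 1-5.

ΔP = 1011 − 887 = 124 hPa.
V ≈ 5.87 × 124^0.64 = 5.87 × 21.87 ≈ 128 kt.
128 kt falls in the Category 4 band.

4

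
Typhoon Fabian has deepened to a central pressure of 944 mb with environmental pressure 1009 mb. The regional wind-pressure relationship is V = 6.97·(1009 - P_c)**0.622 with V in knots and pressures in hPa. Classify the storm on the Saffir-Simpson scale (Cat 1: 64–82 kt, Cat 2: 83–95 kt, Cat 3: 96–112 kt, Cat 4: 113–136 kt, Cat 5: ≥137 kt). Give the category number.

2

ΔP = 1009 − 944 = 65 mb.
V ≈ 6.97 × 65^0.622 = 6.97 × 13.42 ≈ 94 kt.
94 kt falls in the Category 2 band.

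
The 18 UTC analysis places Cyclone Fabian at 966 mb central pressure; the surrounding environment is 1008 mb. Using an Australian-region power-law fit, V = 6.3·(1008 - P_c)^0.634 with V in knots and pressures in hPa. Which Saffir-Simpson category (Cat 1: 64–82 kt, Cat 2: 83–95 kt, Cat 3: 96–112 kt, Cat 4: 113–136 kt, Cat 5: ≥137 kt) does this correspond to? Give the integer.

1

ΔP = 1008 − 966 = 42 mb.
V ≈ 6.3 × 42^0.634 = 6.3 × 10.69 ≈ 67 kt.
67 kt falls in the Category 1 band.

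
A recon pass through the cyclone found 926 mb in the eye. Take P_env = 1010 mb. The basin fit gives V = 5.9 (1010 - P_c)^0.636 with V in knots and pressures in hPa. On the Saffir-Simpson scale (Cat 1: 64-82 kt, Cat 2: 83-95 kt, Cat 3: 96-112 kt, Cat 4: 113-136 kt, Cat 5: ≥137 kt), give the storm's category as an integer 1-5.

ΔP = 1010 − 926 = 84 mb.
V ≈ 5.9 × 84^0.636 = 5.9 × 16.74 ≈ 99 kt.
99 kt falls in the Category 3 band.

3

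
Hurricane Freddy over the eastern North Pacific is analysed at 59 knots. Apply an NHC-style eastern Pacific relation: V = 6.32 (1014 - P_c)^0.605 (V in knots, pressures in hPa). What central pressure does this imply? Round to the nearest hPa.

974 hPa

ΔP = (V / 6.32)^(1/0.605) = (59/6.32)^1.653.
59/6.32 = 9.335; 9.335^1.653 ≈ 40.14 hPa.
P_c = 1014 − 40.14 = 973.86 ≈ 974 hPa.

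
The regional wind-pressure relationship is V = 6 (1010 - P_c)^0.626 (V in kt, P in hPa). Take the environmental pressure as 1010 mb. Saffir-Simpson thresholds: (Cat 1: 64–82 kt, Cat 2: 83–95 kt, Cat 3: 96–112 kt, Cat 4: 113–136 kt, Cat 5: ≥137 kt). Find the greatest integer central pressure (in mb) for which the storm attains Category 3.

926 mb

Category 3 begins at V = 96 kt.
Required ΔP = (96/6)^(1/0.626) = 16.000^1.597 ≈ 83.85 mb.
P_c ≤ 1010 − 83.85 = 926.15, so the highest integer P_c is 926 mb.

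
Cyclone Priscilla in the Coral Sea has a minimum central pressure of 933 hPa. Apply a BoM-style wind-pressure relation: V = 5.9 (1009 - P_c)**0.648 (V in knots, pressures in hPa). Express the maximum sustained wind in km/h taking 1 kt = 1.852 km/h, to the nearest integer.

ΔP = 1009 − 933 = 76 hPa.
V ≈ 5.9 × 76^0.648 = 5.9 × 16.549 ≈ 97.638 kt.
97.638 × 1.852 ≈ 180.83 km/h → 181 km/h.

181 km/h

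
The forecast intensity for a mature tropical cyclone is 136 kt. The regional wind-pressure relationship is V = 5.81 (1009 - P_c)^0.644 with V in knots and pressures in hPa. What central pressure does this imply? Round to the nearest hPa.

ΔP = (V / 5.81)^(1/0.644) = (136/5.81)^1.553.
136/5.81 = 23.408; 23.408^1.553 ≈ 133.76 hPa.
P_c = 1009 − 133.76 = 875.24 ≈ 875 hPa.

875 hPa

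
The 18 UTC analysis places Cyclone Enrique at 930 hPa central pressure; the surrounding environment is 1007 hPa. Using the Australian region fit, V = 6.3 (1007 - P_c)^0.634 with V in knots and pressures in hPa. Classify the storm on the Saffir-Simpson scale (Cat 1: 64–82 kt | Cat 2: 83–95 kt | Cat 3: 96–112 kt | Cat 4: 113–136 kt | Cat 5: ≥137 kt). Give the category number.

3

ΔP = 1007 − 930 = 77 hPa.
V ≈ 6.3 × 77^0.634 = 6.3 × 15.70 ≈ 99 kt.
99 kt falls in the Category 3 band.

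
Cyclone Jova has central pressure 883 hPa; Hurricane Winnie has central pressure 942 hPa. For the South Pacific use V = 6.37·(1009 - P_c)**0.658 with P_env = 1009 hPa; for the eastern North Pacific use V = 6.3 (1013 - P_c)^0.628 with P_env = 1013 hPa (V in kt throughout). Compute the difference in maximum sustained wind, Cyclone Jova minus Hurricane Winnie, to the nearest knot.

Cyclone Jova: ΔP = 126; V ≈ 6.37 × 126^0.658 ≈ 153.53 kt.
Hurricane Winnie: ΔP = 71; V ≈ 6.3 × 71^0.628 ≈ 91.61 kt.
Difference ≈ 153.53 − 91.61 = 61.92 → 62 kt.

62 kt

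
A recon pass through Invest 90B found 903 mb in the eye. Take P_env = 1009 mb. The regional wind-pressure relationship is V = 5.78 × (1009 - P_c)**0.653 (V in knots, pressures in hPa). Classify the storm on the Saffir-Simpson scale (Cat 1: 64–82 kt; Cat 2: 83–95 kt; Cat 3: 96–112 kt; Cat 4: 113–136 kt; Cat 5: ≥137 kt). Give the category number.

ΔP = 1009 − 903 = 106 mb.
V ≈ 5.78 × 106^0.653 = 5.78 × 21.01 ≈ 121 kt.
121 kt falls in the Category 4 band.

4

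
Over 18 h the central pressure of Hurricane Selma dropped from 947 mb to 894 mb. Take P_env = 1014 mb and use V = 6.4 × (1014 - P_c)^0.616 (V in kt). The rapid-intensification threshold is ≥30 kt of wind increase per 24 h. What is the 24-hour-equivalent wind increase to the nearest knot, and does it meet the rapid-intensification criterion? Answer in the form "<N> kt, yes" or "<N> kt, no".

V₁: ΔP = 67, V ≈ 6.4 × 67^0.616 ≈ 85.32 kt.
V₂: ΔP = 120, V ≈ 6.4 × 120^0.616 ≈ 122.17 kt.
ΔV over 18 h = 36.85 kt → 24 h equivalent = 36.85 × 24/18 ≈ 49.13 kt.
49 kt ≥ 30 kt ⇒ rapid intensification.

49 kt, yes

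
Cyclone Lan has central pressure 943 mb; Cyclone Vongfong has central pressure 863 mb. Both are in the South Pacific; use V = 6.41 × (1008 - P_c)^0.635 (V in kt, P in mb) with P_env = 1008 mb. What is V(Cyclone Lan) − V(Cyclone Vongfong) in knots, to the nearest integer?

-60 kt

Cyclone Lan: ΔP = 65; V ≈ 6.41 × 65^0.635 ≈ 90.79 kt.
Cyclone Vongfong: ΔP = 145; V ≈ 6.41 × 145^0.635 ≈ 151.12 kt.
Difference ≈ 90.79 − 151.12 = -60.33 → -60 kt.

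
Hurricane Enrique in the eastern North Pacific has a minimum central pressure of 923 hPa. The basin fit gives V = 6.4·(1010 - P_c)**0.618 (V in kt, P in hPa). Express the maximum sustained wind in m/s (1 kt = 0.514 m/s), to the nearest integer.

ΔP = 1010 − 923 = 87 hPa.
V ≈ 6.4 × 87^0.618 = 6.4 × 15.799 ≈ 101.112 kt.
101.112 × 0.514 ≈ 51.97 m/s → 52 m/s.

52 m/s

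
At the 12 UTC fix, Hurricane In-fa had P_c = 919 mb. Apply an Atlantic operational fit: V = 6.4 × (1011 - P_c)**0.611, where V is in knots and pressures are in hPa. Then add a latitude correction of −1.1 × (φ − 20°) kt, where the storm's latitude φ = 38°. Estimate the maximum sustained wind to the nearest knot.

ΔP = 1011 − 919 = 92 mb.
92^0.611 ≈ 15.844.
V ≈ 6.4 × 15.844 ≈ 101.4 kt.
Latitude correction: −1.1 × (38 − 20) = -19.8 kt.
Corrected V ≈ 81.6 kt → 82 kt.

82 kt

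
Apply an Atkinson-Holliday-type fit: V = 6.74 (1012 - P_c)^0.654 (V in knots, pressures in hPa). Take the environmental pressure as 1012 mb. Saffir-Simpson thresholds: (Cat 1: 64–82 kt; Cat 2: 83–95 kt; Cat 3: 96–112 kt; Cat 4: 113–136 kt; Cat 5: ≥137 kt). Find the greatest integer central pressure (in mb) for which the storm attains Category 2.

965 mb

Category 2 begins at V = 83 kt.
Required ΔP = (83/6.74)^(1/0.654) = 12.315^1.529 ≈ 46.48 mb.
P_c ≤ 1012 − 46.48 = 965.52, so the highest integer P_c is 965 mb.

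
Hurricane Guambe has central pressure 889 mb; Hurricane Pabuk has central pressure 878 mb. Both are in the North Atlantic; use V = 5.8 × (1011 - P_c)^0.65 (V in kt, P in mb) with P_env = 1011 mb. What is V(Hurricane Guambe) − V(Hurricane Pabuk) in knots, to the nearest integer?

Hurricane Guambe: ΔP = 122; V ≈ 5.8 × 122^0.65 ≈ 131.69 kt.
Hurricane Pabuk: ΔP = 133; V ≈ 5.8 × 133^0.65 ≈ 139.29 kt.
Difference ≈ 131.69 − 139.29 = -7.60 → -8 kt.

-8 kt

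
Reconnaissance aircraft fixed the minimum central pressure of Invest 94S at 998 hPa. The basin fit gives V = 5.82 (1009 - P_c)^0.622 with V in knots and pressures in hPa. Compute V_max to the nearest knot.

ΔP = 1009 − 998 = 11 hPa.
11^0.622 ≈ 4.444.
V ≈ 5.82 × 4.444 ≈ 25.9 kt.

26 kt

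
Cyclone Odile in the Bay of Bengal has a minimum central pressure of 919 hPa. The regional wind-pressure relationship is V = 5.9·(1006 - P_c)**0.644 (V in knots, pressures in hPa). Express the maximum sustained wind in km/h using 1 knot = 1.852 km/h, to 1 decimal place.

ΔP = 1006 − 919 = 87 hPa.
V ≈ 5.9 × 87^0.644 = 5.9 × 17.744 ≈ 104.689 kt.
104.689 × 1.852 ≈ 193.88 km/h → 193.9 km/h.

193.9 km/h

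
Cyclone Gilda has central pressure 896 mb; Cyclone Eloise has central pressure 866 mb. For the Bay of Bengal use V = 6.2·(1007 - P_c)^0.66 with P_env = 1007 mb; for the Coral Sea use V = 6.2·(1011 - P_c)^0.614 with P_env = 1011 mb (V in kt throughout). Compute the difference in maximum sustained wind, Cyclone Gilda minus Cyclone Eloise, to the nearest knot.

Cyclone Gilda: ΔP = 111; V ≈ 6.2 × 111^0.66 ≈ 138.77 kt.
Cyclone Eloise: ΔP = 145; V ≈ 6.2 × 145^0.614 ≈ 131.67 kt.
Difference ≈ 138.77 − 131.67 = 7.10 → 7 kt.

7 kt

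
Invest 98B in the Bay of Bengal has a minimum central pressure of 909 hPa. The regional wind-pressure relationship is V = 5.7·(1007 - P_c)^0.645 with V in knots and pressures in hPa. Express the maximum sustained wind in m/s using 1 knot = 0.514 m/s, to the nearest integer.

ΔP = 1007 − 909 = 98 hPa.
V ≈ 5.7 × 98^0.645 = 5.7 × 19.246 ≈ 109.702 kt.
109.702 × 0.514 ≈ 56.39 m/s → 56 m/s.

56 m/s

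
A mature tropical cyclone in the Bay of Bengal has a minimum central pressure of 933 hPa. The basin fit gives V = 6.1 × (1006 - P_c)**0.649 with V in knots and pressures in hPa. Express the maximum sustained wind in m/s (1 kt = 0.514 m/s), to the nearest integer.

51 m/s

ΔP = 1006 − 933 = 73 hPa.
V ≈ 6.1 × 73^0.649 = 6.1 × 16.192 ≈ 98.770 kt.
98.770 × 0.514 ≈ 50.77 m/s → 51 m/s.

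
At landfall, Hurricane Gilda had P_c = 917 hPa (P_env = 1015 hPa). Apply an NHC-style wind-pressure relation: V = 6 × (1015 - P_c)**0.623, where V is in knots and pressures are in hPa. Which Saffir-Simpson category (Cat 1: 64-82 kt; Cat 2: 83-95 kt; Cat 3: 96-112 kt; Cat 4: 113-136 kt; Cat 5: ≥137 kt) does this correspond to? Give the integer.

ΔP = 1015 − 917 = 98 hPa.
V ≈ 6 × 98^0.623 = 6 × 17.40 ≈ 104 kt.
104 kt falls in the Category 3 band.

3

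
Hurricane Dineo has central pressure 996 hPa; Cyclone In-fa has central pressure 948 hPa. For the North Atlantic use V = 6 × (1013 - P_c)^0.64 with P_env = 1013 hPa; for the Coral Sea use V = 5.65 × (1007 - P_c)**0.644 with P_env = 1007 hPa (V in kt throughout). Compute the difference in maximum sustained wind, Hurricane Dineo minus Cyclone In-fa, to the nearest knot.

Hurricane Dineo: ΔP = 17; V ≈ 6 × 17^0.64 ≈ 36.78 kt.
Cyclone In-fa: ΔP = 59; V ≈ 5.65 × 59^0.644 ≈ 78.07 kt.
Difference ≈ 36.78 − 78.07 = -41.29 → -41 kt.

-41 kt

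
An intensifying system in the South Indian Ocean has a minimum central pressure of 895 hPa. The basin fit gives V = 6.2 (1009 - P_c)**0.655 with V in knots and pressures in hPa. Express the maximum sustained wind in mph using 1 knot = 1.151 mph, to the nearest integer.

ΔP = 1009 − 895 = 114 hPa.
V ≈ 6.2 × 114^0.655 = 6.2 × 22.247 ≈ 137.932 kt.
137.932 × 1.151 ≈ 158.76 mph → 159 mph.

159 mph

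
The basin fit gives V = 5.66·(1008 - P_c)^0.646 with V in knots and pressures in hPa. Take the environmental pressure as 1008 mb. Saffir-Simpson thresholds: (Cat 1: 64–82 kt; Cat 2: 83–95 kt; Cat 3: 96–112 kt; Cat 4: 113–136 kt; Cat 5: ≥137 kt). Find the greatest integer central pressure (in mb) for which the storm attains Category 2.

Category 2 begins at V = 83 kt.
Required ΔP = (83/5.66)^(1/0.646) = 14.664^1.548 ≈ 63.88 mb.
P_c ≤ 1008 − 63.88 = 944.12, so the highest integer P_c is 944 mb.

944 mb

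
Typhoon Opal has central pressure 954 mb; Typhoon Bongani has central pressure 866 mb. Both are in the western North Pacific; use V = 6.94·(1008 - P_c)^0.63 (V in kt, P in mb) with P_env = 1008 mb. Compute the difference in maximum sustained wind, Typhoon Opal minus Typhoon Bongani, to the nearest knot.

-72 kt

Typhoon Opal: ΔP = 54; V ≈ 6.94 × 54^0.63 ≈ 85.66 kt.
Typhoon Bongani: ΔP = 142; V ≈ 6.94 × 142^0.63 ≈ 157.51 kt.
Difference ≈ 85.66 − 157.51 = -71.85 → -72 kt.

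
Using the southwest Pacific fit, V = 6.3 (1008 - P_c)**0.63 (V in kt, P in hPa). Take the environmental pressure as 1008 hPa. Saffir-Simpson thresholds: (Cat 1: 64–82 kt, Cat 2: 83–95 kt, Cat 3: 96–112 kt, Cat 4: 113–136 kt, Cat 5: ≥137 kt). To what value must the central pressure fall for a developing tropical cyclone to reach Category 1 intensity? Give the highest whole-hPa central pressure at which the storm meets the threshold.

Category 1 begins at V = 64 kt.
Required ΔP = (64/6.3)^(1/0.63) = 10.159^1.587 ≈ 39.64 hPa.
P_c ≤ 1008 − 39.64 = 968.36, so the highest integer P_c is 968 hPa.

968 hPa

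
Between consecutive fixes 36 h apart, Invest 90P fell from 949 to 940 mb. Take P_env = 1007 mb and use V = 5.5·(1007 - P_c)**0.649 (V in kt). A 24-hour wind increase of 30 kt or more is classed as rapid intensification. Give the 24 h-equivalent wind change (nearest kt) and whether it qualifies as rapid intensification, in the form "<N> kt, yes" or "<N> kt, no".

5 kt, no

V₁: ΔP = 58, V ≈ 5.5 × 58^0.649 ≈ 76.71 kt.
V₂: ΔP = 67, V ≈ 5.5 × 67^0.649 ≈ 84.23 kt.
ΔV over 36 h = 7.52 kt → 24 h equivalent = 7.52 × 24/36 ≈ 5.01 kt.
5 kt < 30 kt ⇒ not rapid intensification.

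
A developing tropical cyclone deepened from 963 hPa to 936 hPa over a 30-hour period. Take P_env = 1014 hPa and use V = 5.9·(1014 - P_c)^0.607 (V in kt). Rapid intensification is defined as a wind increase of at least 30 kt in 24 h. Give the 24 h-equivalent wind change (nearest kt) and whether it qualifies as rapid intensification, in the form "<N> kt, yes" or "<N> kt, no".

V₁: ΔP = 51, V ≈ 5.9 × 51^0.607 ≈ 64.17 kt.
V₂: ΔP = 78, V ≈ 5.9 × 78^0.607 ≈ 83.05 kt.
ΔV over 30 h = 18.88 kt → 24 h equivalent = 18.88 × 24/30 ≈ 15.10 kt.
15 kt < 30 kt ⇒ not rapid intensification.

15 kt, no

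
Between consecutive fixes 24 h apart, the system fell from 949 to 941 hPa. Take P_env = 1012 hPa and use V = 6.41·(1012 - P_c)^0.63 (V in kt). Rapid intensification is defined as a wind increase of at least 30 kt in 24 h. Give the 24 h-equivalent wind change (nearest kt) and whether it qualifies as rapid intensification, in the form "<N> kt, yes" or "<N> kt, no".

7 kt, no

V₁: ΔP = 63, V ≈ 6.41 × 63^0.63 ≈ 87.19 kt.
V₂: ΔP = 71, V ≈ 6.41 × 71^0.63 ≈ 94.00 kt.
ΔV over 24 h = 6.81 kt → 24 h equivalent = 6.81 × 24/24 ≈ 6.81 kt.
7 kt < 30 kt ⇒ not rapid intensification.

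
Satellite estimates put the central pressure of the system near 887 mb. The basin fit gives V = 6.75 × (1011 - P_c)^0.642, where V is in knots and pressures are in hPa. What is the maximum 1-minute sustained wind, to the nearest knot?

149 kt

ΔP = 1011 − 887 = 124 mb.
124^0.642 ≈ 22.079.
V ≈ 6.75 × 22.079 ≈ 149.0 kt.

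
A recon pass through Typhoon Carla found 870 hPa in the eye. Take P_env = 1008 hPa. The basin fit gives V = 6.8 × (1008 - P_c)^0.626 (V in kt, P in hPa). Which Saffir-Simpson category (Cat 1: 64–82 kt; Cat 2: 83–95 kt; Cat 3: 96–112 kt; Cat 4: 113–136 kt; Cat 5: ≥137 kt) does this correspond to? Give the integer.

ΔP = 1008 − 870 = 138 hPa.
V ≈ 6.8 × 138^0.626 = 6.8 × 21.86 ≈ 149 kt.
149 kt falls in the Category 5 band.

5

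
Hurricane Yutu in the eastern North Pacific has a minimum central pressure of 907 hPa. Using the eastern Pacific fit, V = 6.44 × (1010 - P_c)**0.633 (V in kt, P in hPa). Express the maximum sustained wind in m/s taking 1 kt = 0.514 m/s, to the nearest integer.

62 m/s

ΔP = 1010 − 907 = 103 hPa.
V ≈ 6.44 × 103^0.633 = 6.44 × 18.799 ≈ 121.063 kt.
121.063 × 0.514 ≈ 62.23 m/s → 62 m/s.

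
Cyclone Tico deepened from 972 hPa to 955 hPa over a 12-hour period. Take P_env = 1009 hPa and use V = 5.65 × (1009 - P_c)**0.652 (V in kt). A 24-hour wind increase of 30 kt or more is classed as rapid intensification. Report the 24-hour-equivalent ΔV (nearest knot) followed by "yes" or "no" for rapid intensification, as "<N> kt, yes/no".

33 kt, yes

V₁: ΔP = 37, V ≈ 5.65 × 37^0.652 ≈ 59.50 kt.
V₂: ΔP = 54, V ≈ 5.65 × 54^0.652 ≈ 76.13 kt.
ΔV over 12 h = 16.63 kt → 24 h equivalent = 16.63 × 24/12 ≈ 33.26 kt.
33 kt ≥ 30 kt ⇒ rapid intensification.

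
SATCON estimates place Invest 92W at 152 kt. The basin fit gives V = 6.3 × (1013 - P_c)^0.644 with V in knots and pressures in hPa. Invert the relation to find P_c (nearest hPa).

873 hPa

ΔP = (V / 6.3)^(1/0.644) = (152/6.3)^1.553.
152/6.3 = 24.127; 24.127^1.553 ≈ 140.20 hPa.
P_c = 1013 − 140.20 = 872.80 ≈ 873 hPa.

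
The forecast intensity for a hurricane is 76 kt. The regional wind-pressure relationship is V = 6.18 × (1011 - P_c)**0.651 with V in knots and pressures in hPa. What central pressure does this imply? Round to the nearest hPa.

964 hPa

ΔP = (V / 6.18)^(1/0.651) = (76/6.18)^1.536.
76/6.18 = 12.298; 12.298^1.536 ≈ 47.21 hPa.
P_c = 1011 − 47.21 = 963.79 ≈ 964 hPa.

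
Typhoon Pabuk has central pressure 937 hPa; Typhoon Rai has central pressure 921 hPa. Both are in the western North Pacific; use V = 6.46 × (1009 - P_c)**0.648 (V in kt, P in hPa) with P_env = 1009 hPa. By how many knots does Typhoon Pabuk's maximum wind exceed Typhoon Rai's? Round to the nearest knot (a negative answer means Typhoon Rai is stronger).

-14 kt

Typhoon Pabuk: ΔP = 72; V ≈ 6.46 × 72^0.648 ≈ 103.22 kt.
Typhoon Rai: ΔP = 88; V ≈ 6.46 × 88^0.648 ≈ 117.56 kt.
Difference ≈ 103.22 − 117.56 = -14.34 → -14 kt.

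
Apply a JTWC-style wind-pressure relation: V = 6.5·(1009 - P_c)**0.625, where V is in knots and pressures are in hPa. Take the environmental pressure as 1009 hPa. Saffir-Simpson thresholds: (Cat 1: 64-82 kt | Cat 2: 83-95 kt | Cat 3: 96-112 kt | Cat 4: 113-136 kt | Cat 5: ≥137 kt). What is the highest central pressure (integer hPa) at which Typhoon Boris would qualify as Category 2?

950 hPa

Category 2 begins at V = 83 kt.
Required ΔP = (83/6.5)^(1/0.625) = 12.769^1.600 ≈ 58.87 hPa.
P_c ≤ 1009 − 58.87 = 950.13, so the highest integer P_c is 950 hPa.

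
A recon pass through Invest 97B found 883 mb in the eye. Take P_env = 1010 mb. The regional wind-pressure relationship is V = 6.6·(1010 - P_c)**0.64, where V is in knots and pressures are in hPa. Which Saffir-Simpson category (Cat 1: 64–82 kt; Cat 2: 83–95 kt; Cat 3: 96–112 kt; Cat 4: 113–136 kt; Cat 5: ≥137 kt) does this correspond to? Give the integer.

ΔP = 1010 − 883 = 127 mb.
V ≈ 6.6 × 127^0.64 = 6.6 × 22.20 ≈ 147 kt.
147 kt falls in the Category 5 band.

5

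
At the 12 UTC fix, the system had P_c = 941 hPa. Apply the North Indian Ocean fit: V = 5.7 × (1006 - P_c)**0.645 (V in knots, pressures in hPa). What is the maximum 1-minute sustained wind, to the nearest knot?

84 kt

ΔP = 1006 − 941 = 65 hPa.
65^0.645 ≈ 14.768.
V ≈ 5.7 × 14.768 ≈ 84.2 kt.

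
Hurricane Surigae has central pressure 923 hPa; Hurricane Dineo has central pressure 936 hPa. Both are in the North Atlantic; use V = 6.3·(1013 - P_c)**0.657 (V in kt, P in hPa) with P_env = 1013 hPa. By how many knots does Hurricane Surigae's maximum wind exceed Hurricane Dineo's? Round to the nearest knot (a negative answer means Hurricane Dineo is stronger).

12 kt

Hurricane Surigae: ΔP = 90; V ≈ 6.3 × 90^0.657 ≈ 121.14 kt.
Hurricane Dineo: ΔP = 77; V ≈ 6.3 × 77^0.657 ≈ 109.34 kt.
Difference ≈ 121.14 − 109.34 = 11.80 → 12 kt.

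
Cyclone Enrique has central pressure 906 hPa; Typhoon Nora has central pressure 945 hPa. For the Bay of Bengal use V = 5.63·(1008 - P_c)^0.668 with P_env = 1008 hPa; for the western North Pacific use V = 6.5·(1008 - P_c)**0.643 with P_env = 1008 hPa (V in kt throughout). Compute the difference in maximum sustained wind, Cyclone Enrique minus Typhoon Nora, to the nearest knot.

Cyclone Enrique: ΔP = 102; V ≈ 5.63 × 102^0.668 ≈ 123.67 kt.
Typhoon Nora: ΔP = 63; V ≈ 6.5 × 63^0.643 ≈ 93.30 kt.
Difference ≈ 123.67 − 93.30 = 30.37 → 30 kt.

30 kt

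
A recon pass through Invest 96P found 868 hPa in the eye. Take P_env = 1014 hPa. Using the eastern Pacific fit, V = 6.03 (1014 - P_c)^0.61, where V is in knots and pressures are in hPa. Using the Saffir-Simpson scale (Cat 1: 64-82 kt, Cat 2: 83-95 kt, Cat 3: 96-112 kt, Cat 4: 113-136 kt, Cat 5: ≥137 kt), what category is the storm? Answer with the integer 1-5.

ΔP = 1014 − 868 = 146 hPa.
V ≈ 6.03 × 146^0.61 = 6.03 × 20.91 ≈ 126 kt.
126 kt falls in the Category 4 band.

4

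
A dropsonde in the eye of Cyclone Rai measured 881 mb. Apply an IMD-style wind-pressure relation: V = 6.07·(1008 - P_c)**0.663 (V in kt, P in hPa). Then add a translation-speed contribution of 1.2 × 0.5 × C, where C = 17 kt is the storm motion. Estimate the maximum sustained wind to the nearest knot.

161 kt

ΔP = 1008 − 881 = 127 mb.
127^0.663 ≈ 24.821.
V ≈ 6.07 × 24.821 ≈ 150.7 kt.
Translation term: 1.2 × 0.5 × 17 = 10.2 kt.
Corrected V ≈ 160.9 kt → 161 kt.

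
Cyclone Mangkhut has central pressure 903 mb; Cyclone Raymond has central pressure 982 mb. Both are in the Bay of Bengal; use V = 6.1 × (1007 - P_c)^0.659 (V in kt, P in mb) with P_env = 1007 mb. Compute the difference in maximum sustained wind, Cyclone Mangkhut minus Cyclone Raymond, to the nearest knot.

Cyclone Mangkhut: ΔP = 104; V ≈ 6.1 × 104^0.659 ≈ 130.18 kt.
Cyclone Raymond: ΔP = 25; V ≈ 6.1 × 25^0.659 ≈ 50.88 kt.
Difference ≈ 130.18 − 50.88 = 79.30 → 79 kt.

79 kt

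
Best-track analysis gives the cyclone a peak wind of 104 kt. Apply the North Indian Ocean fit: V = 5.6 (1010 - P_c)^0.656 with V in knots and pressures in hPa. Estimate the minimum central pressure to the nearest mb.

924 mb

ΔP = (V / 5.6)^(1/0.656) = (104/5.6)^1.524.
104/5.6 = 18.571; 18.571^1.524 ≈ 85.94 mb.
P_c = 1010 − 85.94 = 924.06 ≈ 924 mb.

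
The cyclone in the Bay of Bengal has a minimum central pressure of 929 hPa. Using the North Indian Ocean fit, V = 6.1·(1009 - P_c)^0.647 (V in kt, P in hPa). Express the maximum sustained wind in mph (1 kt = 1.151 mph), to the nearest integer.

ΔP = 1009 − 929 = 80 hPa.
V ≈ 6.1 × 80^0.647 = 6.1 × 17.033 ≈ 103.903 kt.
103.903 × 1.151 ≈ 119.59 mph → 120 mph.

120 mph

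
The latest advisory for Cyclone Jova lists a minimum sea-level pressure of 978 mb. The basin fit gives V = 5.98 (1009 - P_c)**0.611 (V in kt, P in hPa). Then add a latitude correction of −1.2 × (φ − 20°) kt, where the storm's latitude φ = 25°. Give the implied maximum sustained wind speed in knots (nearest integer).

43 kt

ΔP = 1009 − 978 = 31 mb.
31^0.611 ≈ 8.151.
V ≈ 5.98 × 8.151 ≈ 48.7 kt.
Latitude correction: −1.2 × (25 − 20) = -6 kt.
Corrected V ≈ 42.7 kt → 43 kt.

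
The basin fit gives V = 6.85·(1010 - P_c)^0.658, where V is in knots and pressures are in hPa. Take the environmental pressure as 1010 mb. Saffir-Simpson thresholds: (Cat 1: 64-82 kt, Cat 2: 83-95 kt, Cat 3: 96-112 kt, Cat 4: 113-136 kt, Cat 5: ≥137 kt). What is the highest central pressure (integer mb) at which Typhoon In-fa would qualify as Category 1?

980 mb

Category 1 begins at V = 64 kt.
Required ΔP = (64/6.85)^(1/0.658) = 9.343^1.520 ≈ 29.85 mb.
P_c ≤ 1010 − 29.85 = 980.15, so the highest integer P_c is 980 mb.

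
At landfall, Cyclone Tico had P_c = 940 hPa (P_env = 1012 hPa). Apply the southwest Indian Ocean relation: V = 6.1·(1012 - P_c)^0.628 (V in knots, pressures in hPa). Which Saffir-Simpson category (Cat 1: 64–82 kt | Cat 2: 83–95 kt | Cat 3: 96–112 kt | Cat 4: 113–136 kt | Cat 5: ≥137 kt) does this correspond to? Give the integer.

2

ΔP = 1012 − 940 = 72 hPa.
V ≈ 6.1 × 72^0.628 = 6.1 × 14.67 ≈ 89 kt.
89 kt falls in the Category 2 band.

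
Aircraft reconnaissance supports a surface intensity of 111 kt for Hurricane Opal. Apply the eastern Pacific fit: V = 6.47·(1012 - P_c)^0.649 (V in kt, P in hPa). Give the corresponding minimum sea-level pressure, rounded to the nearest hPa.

ΔP = (V / 6.47)^(1/0.649) = (111/6.47)^1.541.
111/6.47 = 17.156; 17.156^1.541 ≈ 79.81 hPa.
P_c = 1012 − 79.81 = 932.19 ≈ 932 hPa.

932 hPa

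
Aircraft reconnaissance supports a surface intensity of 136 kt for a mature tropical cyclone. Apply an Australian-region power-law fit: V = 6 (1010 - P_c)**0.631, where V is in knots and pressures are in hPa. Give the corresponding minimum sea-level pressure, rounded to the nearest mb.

869 mb

ΔP = (V / 6)^(1/0.631) = (136/6)^1.585.
136/6 = 22.667; 22.667^1.585 ≈ 140.60 mb.
P_c = 1010 − 140.60 = 869.40 ≈ 869 mb.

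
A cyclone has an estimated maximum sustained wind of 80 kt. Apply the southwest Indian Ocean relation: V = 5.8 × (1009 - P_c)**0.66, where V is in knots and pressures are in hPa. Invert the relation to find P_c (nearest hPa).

ΔP = (V / 5.8)^(1/0.66) = (80/5.8)^1.515.
80/5.8 = 13.793; 13.793^1.515 ≈ 53.30 hPa.
P_c = 1009 − 53.30 = 955.70 ≈ 956 hPa.

956 hPa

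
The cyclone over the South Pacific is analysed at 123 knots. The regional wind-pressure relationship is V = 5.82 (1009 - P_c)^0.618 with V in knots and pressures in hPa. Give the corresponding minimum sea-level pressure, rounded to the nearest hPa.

870 hPa

ΔP = (V / 5.82)^(1/0.618) = (123/5.82)^1.618.
123/5.82 = 21.134; 21.134^1.618 ≈ 139.31 hPa.
P_c = 1009 − 139.31 = 869.69 ≈ 870 hPa.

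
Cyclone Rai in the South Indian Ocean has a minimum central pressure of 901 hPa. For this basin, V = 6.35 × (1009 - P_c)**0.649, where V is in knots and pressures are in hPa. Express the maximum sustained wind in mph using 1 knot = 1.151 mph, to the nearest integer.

153 mph

ΔP = 1009 − 901 = 108 hPa.
V ≈ 6.35 × 108^0.649 = 6.35 × 20.878 ≈ 132.576 kt.
132.576 × 1.151 ≈ 152.60 mph → 153 mph.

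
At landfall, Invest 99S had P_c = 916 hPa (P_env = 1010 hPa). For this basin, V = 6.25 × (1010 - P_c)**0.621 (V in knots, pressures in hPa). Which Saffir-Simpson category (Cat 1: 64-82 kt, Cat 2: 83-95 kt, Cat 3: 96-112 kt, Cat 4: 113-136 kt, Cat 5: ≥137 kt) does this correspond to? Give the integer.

ΔP = 1010 − 916 = 94 hPa.
V ≈ 6.25 × 94^0.621 = 6.25 × 16.80 ≈ 105 kt.
105 kt falls in the Category 3 band.

3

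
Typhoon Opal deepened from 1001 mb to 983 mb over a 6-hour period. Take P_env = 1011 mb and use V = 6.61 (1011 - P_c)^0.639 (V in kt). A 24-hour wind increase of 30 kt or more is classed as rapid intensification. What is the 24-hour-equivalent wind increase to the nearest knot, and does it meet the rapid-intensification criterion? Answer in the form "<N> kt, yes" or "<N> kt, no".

V₁: ΔP = 10, V ≈ 6.61 × 10^0.639 ≈ 28.79 kt.
V₂: ΔP = 28, V ≈ 6.61 × 28^0.639 ≈ 55.58 kt.
ΔV over 6 h = 26.79 kt → 24 h equivalent = 26.79 × 24/6 ≈ 107.16 kt.
107 kt ≥ 30 kt ⇒ rapid intensification.

107 kt, yes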